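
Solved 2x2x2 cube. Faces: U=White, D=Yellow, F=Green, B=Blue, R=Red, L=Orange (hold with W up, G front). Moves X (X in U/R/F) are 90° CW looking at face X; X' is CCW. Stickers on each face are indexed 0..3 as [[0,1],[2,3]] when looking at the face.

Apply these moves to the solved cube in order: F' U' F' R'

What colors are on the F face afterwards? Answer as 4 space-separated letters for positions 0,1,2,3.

After move 1 (F'): F=GGGG U=WWRR R=YRYR D=OOYY L=OWOW
After move 2 (U'): U=WRWR F=OWGG R=GGYR B=YRBB L=BBOW
After move 3 (F'): F=WGOG U=WRGY R=OGOR D=BWYY L=BROW
After move 4 (R'): R=GROO U=WBGY F=WROY D=BGYG B=YRWB
Query: F face = WROY

Answer: W R O Y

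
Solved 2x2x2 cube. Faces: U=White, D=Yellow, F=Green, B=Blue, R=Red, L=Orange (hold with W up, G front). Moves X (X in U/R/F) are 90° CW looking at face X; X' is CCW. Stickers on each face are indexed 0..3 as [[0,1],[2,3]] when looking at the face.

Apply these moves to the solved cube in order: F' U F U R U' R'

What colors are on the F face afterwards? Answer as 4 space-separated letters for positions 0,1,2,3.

Answer: G R G G

Derivation:
After move 1 (F'): F=GGGG U=WWRR R=YRYR D=OOYY L=OWOW
After move 2 (U): U=RWRW F=YRGG R=BBYR B=OWBB L=GGOW
After move 3 (F): F=GYGR U=RWWG R=RBWR D=YBYY L=GOOO
After move 4 (U): U=WRGW F=RBGR R=OWWR B=GOBB L=GYOO
After move 5 (R): R=WORW U=WBGR F=RBGY D=YBYG B=WORB
After move 6 (U'): U=BRWG F=GYGY R=RBRW B=WORB L=WOOO
After move 7 (R'): R=BWRR U=BRWW F=GRGG D=YYYY B=GOBB
Query: F face = GRGG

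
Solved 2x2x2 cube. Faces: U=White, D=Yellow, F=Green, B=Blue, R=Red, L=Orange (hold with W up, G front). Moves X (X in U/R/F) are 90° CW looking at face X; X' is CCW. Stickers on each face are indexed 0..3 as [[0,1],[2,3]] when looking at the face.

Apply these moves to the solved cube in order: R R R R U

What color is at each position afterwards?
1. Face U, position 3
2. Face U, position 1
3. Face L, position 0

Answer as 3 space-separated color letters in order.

After move 1 (R): R=RRRR U=WGWG F=GYGY D=YBYB B=WBWB
After move 2 (R): R=RRRR U=WYWY F=GBGB D=YWYW B=GBGB
After move 3 (R): R=RRRR U=WBWB F=GWGW D=YGYG B=YBYB
After move 4 (R): R=RRRR U=WWWW F=GGGG D=YYYY B=BBBB
After move 5 (U): U=WWWW F=RRGG R=BBRR B=OOBB L=GGOO
Query 1: U[3] = W
Query 2: U[1] = W
Query 3: L[0] = G

Answer: W W G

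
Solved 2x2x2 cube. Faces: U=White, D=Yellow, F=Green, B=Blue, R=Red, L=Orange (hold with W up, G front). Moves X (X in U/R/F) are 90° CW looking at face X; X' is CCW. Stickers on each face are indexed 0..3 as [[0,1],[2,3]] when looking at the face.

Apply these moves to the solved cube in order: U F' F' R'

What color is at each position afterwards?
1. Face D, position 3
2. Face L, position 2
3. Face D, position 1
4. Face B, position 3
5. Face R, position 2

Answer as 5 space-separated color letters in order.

After move 1 (U): U=WWWW F=RRGG R=BBRR B=OOBB L=GGOO
After move 2 (F'): F=RGRG U=WWBR R=YBYR D=GOYY L=GWOW
After move 3 (F'): F=GGRR U=WWYY R=OBGR D=WWYY L=GROB
After move 4 (R'): R=BROG U=WBYO F=GWRY D=WGYR B=YOWB
Query 1: D[3] = R
Query 2: L[2] = O
Query 3: D[1] = G
Query 4: B[3] = B
Query 5: R[2] = O

Answer: R O G B O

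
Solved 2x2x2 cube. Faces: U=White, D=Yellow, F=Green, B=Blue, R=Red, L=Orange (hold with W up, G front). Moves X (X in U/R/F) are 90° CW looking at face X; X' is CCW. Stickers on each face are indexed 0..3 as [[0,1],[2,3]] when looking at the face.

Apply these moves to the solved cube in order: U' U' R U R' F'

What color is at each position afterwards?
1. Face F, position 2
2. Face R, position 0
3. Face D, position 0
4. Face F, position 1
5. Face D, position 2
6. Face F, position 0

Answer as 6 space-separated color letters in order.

After move 1 (U'): U=WWWW F=OOGG R=GGRR B=RRBB L=BBOO
After move 2 (U'): U=WWWW F=BBGG R=OORR B=GGBB L=RROO
After move 3 (R): R=RORO U=WBWG F=BYGY D=YBYG B=WGWB
After move 4 (U): U=WWGB F=ROGY R=WGRO B=RRWB L=BYOO
After move 5 (R'): R=GOWR U=WWGR F=RWGB D=YOYY B=GRBB
After move 6 (F'): F=WBRG U=WWGW R=OOYR D=YOYY L=BROG
Query 1: F[2] = R
Query 2: R[0] = O
Query 3: D[0] = Y
Query 4: F[1] = B
Query 5: D[2] = Y
Query 6: F[0] = W

Answer: R O Y B Y W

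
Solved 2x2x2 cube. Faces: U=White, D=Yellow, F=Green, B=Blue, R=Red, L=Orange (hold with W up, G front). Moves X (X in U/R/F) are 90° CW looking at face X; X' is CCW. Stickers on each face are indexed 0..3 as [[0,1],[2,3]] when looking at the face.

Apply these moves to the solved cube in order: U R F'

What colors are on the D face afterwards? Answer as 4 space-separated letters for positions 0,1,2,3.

Answer: G O Y O

Derivation:
After move 1 (U): U=WWWW F=RRGG R=BBRR B=OOBB L=GGOO
After move 2 (R): R=RBRB U=WRWG F=RYGY D=YBYO B=WOWB
After move 3 (F'): F=YYRG U=WRRR R=BBYB D=GOYO L=GGOW
Query: D face = GOYO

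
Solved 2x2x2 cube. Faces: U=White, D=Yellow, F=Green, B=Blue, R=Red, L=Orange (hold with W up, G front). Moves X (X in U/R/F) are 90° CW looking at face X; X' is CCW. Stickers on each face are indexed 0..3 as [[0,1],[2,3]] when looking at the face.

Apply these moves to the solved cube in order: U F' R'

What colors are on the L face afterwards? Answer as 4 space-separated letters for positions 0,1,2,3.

After move 1 (U): U=WWWW F=RRGG R=BBRR B=OOBB L=GGOO
After move 2 (F'): F=RGRG U=WWBR R=YBYR D=GOYY L=GWOW
After move 3 (R'): R=BRYY U=WBBO F=RWRR D=GGYG B=YOOB
Query: L face = GWOW

Answer: G W O W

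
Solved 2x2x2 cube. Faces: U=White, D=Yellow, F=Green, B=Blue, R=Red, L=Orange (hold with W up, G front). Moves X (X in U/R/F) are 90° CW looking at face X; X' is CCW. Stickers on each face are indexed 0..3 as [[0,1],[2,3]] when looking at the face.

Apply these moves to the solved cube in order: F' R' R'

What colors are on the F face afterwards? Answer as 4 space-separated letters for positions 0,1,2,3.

After move 1 (F'): F=GGGG U=WWRR R=YRYR D=OOYY L=OWOW
After move 2 (R'): R=RRYY U=WBRB F=GWGR D=OGYG B=YBOB
After move 3 (R'): R=RYRY U=WORY F=GBGB D=OWYR B=GBGB
Query: F face = GBGB

Answer: G B G B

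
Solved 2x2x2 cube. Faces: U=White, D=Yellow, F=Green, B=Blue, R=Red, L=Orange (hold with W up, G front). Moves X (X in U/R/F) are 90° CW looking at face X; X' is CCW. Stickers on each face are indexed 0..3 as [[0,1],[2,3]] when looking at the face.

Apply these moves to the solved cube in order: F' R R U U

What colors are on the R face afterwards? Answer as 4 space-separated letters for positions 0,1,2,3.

After move 1 (F'): F=GGGG U=WWRR R=YRYR D=OOYY L=OWOW
After move 2 (R): R=YYRR U=WGRG F=GOGY D=OBYB B=RBWB
After move 3 (R): R=RYRY U=WORY F=GBGB D=OWYR B=GBGB
After move 4 (U): U=RWYO F=RYGB R=GBRY B=OWGB L=GBOW
After move 5 (U): U=YROW F=GBGB R=OWRY B=GBGB L=RYOW
Query: R face = OWRY

Answer: O W R Y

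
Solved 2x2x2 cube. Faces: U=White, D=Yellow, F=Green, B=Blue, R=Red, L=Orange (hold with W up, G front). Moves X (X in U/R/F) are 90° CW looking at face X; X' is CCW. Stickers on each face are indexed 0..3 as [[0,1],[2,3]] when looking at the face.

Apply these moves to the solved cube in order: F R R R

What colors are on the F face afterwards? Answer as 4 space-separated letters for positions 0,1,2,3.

After move 1 (F): F=GGGG U=WWOO R=WRWR D=RRYY L=OYOY
After move 2 (R): R=WWRR U=WGOG F=GRGY D=RBYB B=OBWB
After move 3 (R): R=RWRW U=WROY F=GBGB D=RWYO B=GBGB
After move 4 (R): R=RRWW U=WBOB F=GWGO D=RGYG B=YBRB
Query: F face = GWGO

Answer: G W G O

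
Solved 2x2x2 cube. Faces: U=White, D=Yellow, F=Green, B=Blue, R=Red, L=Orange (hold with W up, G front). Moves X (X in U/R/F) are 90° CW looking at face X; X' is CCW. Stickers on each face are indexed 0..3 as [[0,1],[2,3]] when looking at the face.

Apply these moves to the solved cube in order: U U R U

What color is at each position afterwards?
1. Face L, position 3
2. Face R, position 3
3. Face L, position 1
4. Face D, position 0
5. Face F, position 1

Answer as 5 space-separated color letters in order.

After move 1 (U): U=WWWW F=RRGG R=BBRR B=OOBB L=GGOO
After move 2 (U): U=WWWW F=BBGG R=OORR B=GGBB L=RROO
After move 3 (R): R=RORO U=WBWG F=BYGY D=YBYG B=WGWB
After move 4 (U): U=WWGB F=ROGY R=WGRO B=RRWB L=BYOO
Query 1: L[3] = O
Query 2: R[3] = O
Query 3: L[1] = Y
Query 4: D[0] = Y
Query 5: F[1] = O

Answer: O O Y Y O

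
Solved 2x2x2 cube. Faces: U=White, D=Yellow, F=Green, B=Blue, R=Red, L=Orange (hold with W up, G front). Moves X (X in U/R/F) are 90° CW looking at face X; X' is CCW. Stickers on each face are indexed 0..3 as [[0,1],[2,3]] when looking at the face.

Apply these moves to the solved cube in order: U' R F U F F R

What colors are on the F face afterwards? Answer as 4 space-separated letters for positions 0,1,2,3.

After move 1 (U'): U=WWWW F=OOGG R=GGRR B=RRBB L=BBOO
After move 2 (R): R=RGRG U=WOWG F=OYGY D=YBYR B=WRWB
After move 3 (F): F=GOYY U=WOOB R=WGGG D=RRYR L=BYOB
After move 4 (U): U=OWBO F=WGYY R=WRGG B=BYWB L=GOOB
After move 5 (F): F=YWYG U=OWBO R=BROG D=GWYR L=GROR
After move 6 (F): F=YYGW U=OWRR R=BROG D=OBYR L=GGOW
After move 7 (R): R=OBGR U=OYRW F=YBGR D=OWYB B=RYWB
Query: F face = YBGR

Answer: Y B G R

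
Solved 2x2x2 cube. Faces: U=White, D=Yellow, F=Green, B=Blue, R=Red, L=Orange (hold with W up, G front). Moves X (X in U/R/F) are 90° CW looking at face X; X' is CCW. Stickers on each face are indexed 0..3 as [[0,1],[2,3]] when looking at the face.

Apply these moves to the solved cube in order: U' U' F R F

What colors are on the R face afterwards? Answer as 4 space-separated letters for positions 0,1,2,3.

After move 1 (U'): U=WWWW F=OOGG R=GGRR B=RRBB L=BBOO
After move 2 (U'): U=WWWW F=BBGG R=OORR B=GGBB L=RROO
After move 3 (F): F=GBGB U=WWOR R=WOWR D=ROYY L=RYOY
After move 4 (R): R=WWRO U=WBOB F=GOGY D=RBYG B=RGWB
After move 5 (F): F=GGYO U=WBYY R=OWBO D=RWYG L=RROB
Query: R face = OWBO

Answer: O W B O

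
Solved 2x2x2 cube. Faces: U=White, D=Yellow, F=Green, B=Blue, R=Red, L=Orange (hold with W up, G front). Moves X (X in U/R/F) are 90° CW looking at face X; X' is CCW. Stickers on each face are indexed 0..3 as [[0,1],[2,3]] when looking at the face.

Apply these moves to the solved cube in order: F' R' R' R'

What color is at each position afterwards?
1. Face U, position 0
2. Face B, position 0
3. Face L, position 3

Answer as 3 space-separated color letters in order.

After move 1 (F'): F=GGGG U=WWRR R=YRYR D=OOYY L=OWOW
After move 2 (R'): R=RRYY U=WBRB F=GWGR D=OGYG B=YBOB
After move 3 (R'): R=RYRY U=WORY F=GBGB D=OWYR B=GBGB
After move 4 (R'): R=YYRR U=WGRG F=GOGY D=OBYB B=RBWB
Query 1: U[0] = W
Query 2: B[0] = R
Query 3: L[3] = W

Answer: W R W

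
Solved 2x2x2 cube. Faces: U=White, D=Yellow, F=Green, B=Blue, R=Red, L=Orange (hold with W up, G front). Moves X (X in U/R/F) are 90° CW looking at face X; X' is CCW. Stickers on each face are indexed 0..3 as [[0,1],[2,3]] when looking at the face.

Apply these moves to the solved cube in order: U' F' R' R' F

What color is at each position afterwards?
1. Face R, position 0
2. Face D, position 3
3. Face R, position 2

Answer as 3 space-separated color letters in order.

After move 1 (U'): U=WWWW F=OOGG R=GGRR B=RRBB L=BBOO
After move 2 (F'): F=OGOG U=WWGR R=YGYR D=BOYY L=BWOW
After move 3 (R'): R=GRYY U=WBGR F=OWOR D=BGYG B=YROB
After move 4 (R'): R=RYGY U=WOGY F=OBOR D=BWYR B=GRGB
After move 5 (F): F=OORB U=WOWW R=GYYY D=GRYR L=BBOW
Query 1: R[0] = G
Query 2: D[3] = R
Query 3: R[2] = Y

Answer: G R Y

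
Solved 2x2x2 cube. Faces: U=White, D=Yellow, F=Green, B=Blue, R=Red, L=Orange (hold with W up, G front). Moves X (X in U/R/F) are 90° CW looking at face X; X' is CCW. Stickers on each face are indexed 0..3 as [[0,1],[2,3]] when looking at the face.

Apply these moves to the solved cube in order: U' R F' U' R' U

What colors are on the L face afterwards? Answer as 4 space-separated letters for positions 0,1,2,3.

Answer: B R O W

Derivation:
After move 1 (U'): U=WWWW F=OOGG R=GGRR B=RRBB L=BBOO
After move 2 (R): R=RGRG U=WOWG F=OYGY D=YBYR B=WRWB
After move 3 (F'): F=YYOG U=WORR R=BGYG D=BOYR L=BGOW
After move 4 (U'): U=ORWR F=BGOG R=YYYG B=BGWB L=WROW
After move 5 (R'): R=YGYY U=OWWB F=BROR D=BGYG B=RGOB
After move 6 (U): U=WOBW F=YGOR R=RGYY B=WROB L=BROW
Query: L face = BROW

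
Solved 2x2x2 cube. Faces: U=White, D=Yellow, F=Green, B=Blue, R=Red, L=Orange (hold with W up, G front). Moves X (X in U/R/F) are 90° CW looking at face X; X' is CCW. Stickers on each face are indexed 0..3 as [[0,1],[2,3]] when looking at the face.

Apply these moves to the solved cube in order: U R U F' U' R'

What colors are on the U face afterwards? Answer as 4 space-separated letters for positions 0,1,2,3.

Answer: W W W B

Derivation:
After move 1 (U): U=WWWW F=RRGG R=BBRR B=OOBB L=GGOO
After move 2 (R): R=RBRB U=WRWG F=RYGY D=YBYO B=WOWB
After move 3 (U): U=WWGR F=RBGY R=WORB B=GGWB L=RYOO
After move 4 (F'): F=BYRG U=WWWR R=BOYB D=YOYO L=RROG
After move 5 (U'): U=WRWW F=RRRG R=BYYB B=BOWB L=GGOG
After move 6 (R'): R=YBBY U=WWWB F=RRRW D=YRYG B=OOOB
Query: U face = WWWB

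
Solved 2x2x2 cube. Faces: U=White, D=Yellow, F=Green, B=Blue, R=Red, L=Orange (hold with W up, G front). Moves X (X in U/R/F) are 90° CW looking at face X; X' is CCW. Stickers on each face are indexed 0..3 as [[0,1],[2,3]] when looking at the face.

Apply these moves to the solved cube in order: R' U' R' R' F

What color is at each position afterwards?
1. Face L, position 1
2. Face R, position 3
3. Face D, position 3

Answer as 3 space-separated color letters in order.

After move 1 (R'): R=RRRR U=WBWB F=GWGW D=YGYG B=YBYB
After move 2 (U'): U=BBWW F=OOGW R=GWRR B=RRYB L=YBOO
After move 3 (R'): R=WRGR U=BYWR F=OBGW D=YOYW B=GRGB
After move 4 (R'): R=RRWG U=BGWG F=OYGR D=YBYW B=WROB
After move 5 (F): F=GORY U=BGOB R=WRGG D=WRYW L=YYOB
Query 1: L[1] = Y
Query 2: R[3] = G
Query 3: D[3] = W

Answer: Y G W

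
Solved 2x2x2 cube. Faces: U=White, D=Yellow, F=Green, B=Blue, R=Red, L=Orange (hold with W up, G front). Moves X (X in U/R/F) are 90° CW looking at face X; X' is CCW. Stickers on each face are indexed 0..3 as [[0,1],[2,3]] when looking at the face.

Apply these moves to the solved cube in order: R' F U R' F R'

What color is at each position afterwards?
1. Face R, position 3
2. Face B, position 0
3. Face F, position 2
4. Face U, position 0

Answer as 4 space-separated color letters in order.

After move 1 (R'): R=RRRR U=WBWB F=GWGW D=YGYG B=YBYB
After move 2 (F): F=GGWW U=WBOO R=WRBR D=RRYG L=OYOG
After move 3 (U): U=OWOB F=WRWW R=YBBR B=OYYB L=GGOG
After move 4 (R'): R=BRYB U=OYOO F=WWWB D=RRYW B=GYRB
After move 5 (F): F=WWBW U=OYGG R=OROB D=YBYW L=GROR
After move 6 (R'): R=RBOO U=ORGG F=WYBG D=YWYW B=WYBB
Query 1: R[3] = O
Query 2: B[0] = W
Query 3: F[2] = B
Query 4: U[0] = O

Answer: O W B O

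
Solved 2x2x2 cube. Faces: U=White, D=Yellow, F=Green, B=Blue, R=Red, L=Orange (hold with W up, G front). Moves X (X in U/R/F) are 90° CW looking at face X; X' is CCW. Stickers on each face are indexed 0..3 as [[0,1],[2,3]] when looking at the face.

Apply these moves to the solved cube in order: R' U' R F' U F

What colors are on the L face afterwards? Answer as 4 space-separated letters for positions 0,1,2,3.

After move 1 (R'): R=RRRR U=WBWB F=GWGW D=YGYG B=YBYB
After move 2 (U'): U=BBWW F=OOGW R=GWRR B=RRYB L=YBOO
After move 3 (R): R=RGRW U=BOWW F=OGGG D=YYYR B=WRBB
After move 4 (F'): F=GGOG U=BORR R=YGYW D=BOYR L=YWOW
After move 5 (U): U=RBRO F=YGOG R=WRYW B=YWBB L=GGOW
After move 6 (F): F=OYGG U=RBWG R=RROW D=YWYR L=GBOO
Query: L face = GBOO

Answer: G B O O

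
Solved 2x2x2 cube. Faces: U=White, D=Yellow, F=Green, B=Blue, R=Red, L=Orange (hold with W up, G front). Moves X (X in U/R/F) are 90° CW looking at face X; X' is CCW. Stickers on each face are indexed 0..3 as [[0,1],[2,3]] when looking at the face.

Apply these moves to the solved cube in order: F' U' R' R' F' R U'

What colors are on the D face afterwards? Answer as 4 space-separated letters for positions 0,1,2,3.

Answer: B W Y G

Derivation:
After move 1 (F'): F=GGGG U=WWRR R=YRYR D=OOYY L=OWOW
After move 2 (U'): U=WRWR F=OWGG R=GGYR B=YRBB L=BBOW
After move 3 (R'): R=GRGY U=WBWY F=ORGR D=OWYG B=YROB
After move 4 (R'): R=RYGG U=WOWY F=OBGY D=ORYR B=GRWB
After move 5 (F'): F=BYOG U=WORG R=RYOG D=BWYR L=BYOW
After move 6 (R): R=ORGY U=WYRG F=BWOR D=BWYG B=GROB
After move 7 (U'): U=YGWR F=BYOR R=BWGY B=OROB L=GROW
Query: D face = BWYG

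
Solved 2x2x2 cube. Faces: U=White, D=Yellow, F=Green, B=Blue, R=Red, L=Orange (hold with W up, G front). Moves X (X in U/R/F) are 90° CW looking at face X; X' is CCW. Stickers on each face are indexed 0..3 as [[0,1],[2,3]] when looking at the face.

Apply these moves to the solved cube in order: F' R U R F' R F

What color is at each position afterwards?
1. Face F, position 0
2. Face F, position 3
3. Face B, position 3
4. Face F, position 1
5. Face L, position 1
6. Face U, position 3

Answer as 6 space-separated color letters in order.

After move 1 (F'): F=GGGG U=WWRR R=YRYR D=OOYY L=OWOW
After move 2 (R): R=YYRR U=WGRG F=GOGY D=OBYB B=RBWB
After move 3 (U): U=RWGG F=YYGY R=RBRR B=OWWB L=GOOW
After move 4 (R): R=RRRB U=RYGY F=YBGB D=OWYO B=GWWB
After move 5 (F'): F=BBYG U=RYRR R=WROB D=OWYO L=GYOG
After move 6 (R): R=OWBR U=RBRG F=BWYO D=OWYG B=RWYB
After move 7 (F): F=YBOW U=RBGY R=RWGR D=BOYG L=GOOW
Query 1: F[0] = Y
Query 2: F[3] = W
Query 3: B[3] = B
Query 4: F[1] = B
Query 5: L[1] = O
Query 6: U[3] = Y

Answer: Y W B B O Y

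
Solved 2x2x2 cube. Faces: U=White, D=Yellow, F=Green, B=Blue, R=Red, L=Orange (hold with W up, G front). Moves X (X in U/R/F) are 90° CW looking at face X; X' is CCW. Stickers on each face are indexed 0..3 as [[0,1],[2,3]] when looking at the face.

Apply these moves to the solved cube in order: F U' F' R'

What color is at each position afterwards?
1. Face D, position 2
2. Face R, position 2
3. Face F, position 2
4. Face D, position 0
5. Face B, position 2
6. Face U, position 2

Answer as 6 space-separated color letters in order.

Answer: Y R O B Y G

Derivation:
After move 1 (F): F=GGGG U=WWOO R=WRWR D=RRYY L=OYOY
After move 2 (U'): U=WOWO F=OYGG R=GGWR B=WRBB L=BBOY
After move 3 (F'): F=YGOG U=WOGW R=RGRR D=BYYY L=BOOW
After move 4 (R'): R=GRRR U=WBGW F=YOOW D=BGYG B=YRYB
Query 1: D[2] = Y
Query 2: R[2] = R
Query 3: F[2] = O
Query 4: D[0] = B
Query 5: B[2] = Y
Query 6: U[2] = G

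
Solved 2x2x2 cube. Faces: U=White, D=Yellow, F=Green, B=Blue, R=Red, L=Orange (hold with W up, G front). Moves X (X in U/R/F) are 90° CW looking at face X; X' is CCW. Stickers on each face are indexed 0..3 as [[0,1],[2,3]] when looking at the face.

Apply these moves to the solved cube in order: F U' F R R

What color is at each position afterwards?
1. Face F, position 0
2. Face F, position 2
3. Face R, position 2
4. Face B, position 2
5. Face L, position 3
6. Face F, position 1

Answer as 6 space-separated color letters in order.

After move 1 (F): F=GGGG U=WWOO R=WRWR D=RRYY L=OYOY
After move 2 (U'): U=WOWO F=OYGG R=GGWR B=WRBB L=BBOY
After move 3 (F): F=GOGY U=WOYB R=WGOR D=WGYY L=BROR
After move 4 (R): R=OWRG U=WOYY F=GGGY D=WBYW B=BROB
After move 5 (R): R=ROGW U=WGYY F=GBGW D=WOYB B=YROB
Query 1: F[0] = G
Query 2: F[2] = G
Query 3: R[2] = G
Query 4: B[2] = O
Query 5: L[3] = R
Query 6: F[1] = B

Answer: G G G O R B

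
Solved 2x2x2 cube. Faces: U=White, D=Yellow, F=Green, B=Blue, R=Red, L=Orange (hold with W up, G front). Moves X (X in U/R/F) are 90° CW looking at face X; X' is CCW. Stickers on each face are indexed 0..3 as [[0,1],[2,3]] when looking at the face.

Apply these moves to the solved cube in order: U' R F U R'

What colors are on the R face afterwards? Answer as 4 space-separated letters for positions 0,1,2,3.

After move 1 (U'): U=WWWW F=OOGG R=GGRR B=RRBB L=BBOO
After move 2 (R): R=RGRG U=WOWG F=OYGY D=YBYR B=WRWB
After move 3 (F): F=GOYY U=WOOB R=WGGG D=RRYR L=BYOB
After move 4 (U): U=OWBO F=WGYY R=WRGG B=BYWB L=GOOB
After move 5 (R'): R=RGWG U=OWBB F=WWYO D=RGYY B=RYRB
Query: R face = RGWG

Answer: R G W G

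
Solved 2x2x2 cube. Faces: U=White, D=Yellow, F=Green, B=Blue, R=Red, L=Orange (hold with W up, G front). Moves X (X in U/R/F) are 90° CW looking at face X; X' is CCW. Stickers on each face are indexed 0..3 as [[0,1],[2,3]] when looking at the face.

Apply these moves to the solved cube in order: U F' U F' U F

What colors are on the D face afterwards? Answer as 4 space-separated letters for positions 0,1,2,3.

After move 1 (U): U=WWWW F=RRGG R=BBRR B=OOBB L=GGOO
After move 2 (F'): F=RGRG U=WWBR R=YBYR D=GOYY L=GWOW
After move 3 (U): U=BWRW F=YBRG R=OOYR B=GWBB L=RGOW
After move 4 (F'): F=BGYR U=BWOY R=OOGR D=GWYY L=RWOR
After move 5 (U): U=OBYW F=OOYR R=GWGR B=RWBB L=BGOR
After move 6 (F): F=YORO U=OBRG R=YWWR D=GGYY L=BGOW
Query: D face = GGYY

Answer: G G Y Y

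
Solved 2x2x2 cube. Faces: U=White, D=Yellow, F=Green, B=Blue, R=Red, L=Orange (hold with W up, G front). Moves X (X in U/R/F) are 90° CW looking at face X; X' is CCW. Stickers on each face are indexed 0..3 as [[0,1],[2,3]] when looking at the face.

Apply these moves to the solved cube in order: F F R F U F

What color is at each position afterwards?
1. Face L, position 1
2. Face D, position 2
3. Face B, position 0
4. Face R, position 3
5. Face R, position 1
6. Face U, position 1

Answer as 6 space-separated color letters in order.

Answer: R Y O R B W

Derivation:
After move 1 (F): F=GGGG U=WWOO R=WRWR D=RRYY L=OYOY
After move 2 (F): F=GGGG U=WWYY R=OROR D=WWYY L=OROR
After move 3 (R): R=OORR U=WGYG F=GWGY D=WBYB B=YBWB
After move 4 (F): F=GGYW U=WGRR R=YOGR D=ROYB L=OWOB
After move 5 (U): U=RWRG F=YOYW R=YBGR B=OWWB L=GGOB
After move 6 (F): F=YYWO U=RWBG R=RBGR D=GYYB L=GROO
Query 1: L[1] = R
Query 2: D[2] = Y
Query 3: B[0] = O
Query 4: R[3] = R
Query 5: R[1] = B
Query 6: U[1] = W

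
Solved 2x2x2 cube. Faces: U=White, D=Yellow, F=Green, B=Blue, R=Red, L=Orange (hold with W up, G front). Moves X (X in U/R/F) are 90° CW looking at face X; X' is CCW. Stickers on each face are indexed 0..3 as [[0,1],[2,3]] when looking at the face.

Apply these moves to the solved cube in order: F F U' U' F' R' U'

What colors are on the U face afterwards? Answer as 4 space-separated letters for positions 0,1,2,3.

Answer: B G Y O

Derivation:
After move 1 (F): F=GGGG U=WWOO R=WRWR D=RRYY L=OYOY
After move 2 (F): F=GGGG U=WWYY R=OROR D=WWYY L=OROR
After move 3 (U'): U=WYWY F=ORGG R=GGOR B=ORBB L=BBOR
After move 4 (U'): U=YYWW F=BBGG R=OROR B=GGBB L=OROR
After move 5 (F'): F=BGBG U=YYOO R=WRWR D=RRYY L=OWOW
After move 6 (R'): R=RRWW U=YBOG F=BYBO D=RGYG B=YGRB
After move 7 (U'): U=BGYO F=OWBO R=BYWW B=RRRB L=YGOW
Query: U face = BGYO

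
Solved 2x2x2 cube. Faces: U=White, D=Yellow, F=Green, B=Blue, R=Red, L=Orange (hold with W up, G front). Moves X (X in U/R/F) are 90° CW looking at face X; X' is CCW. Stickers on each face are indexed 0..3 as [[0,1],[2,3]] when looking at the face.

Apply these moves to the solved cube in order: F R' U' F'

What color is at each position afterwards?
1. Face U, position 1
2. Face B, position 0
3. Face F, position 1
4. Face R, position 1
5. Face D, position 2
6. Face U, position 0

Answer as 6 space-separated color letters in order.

After move 1 (F): F=GGGG U=WWOO R=WRWR D=RRYY L=OYOY
After move 2 (R'): R=RRWW U=WBOB F=GWGO D=RGYG B=YBRB
After move 3 (U'): U=BBWO F=OYGO R=GWWW B=RRRB L=YBOY
After move 4 (F'): F=YOOG U=BBGW R=GWRW D=BYYG L=YOOW
Query 1: U[1] = B
Query 2: B[0] = R
Query 3: F[1] = O
Query 4: R[1] = W
Query 5: D[2] = Y
Query 6: U[0] = B

Answer: B R O W Y B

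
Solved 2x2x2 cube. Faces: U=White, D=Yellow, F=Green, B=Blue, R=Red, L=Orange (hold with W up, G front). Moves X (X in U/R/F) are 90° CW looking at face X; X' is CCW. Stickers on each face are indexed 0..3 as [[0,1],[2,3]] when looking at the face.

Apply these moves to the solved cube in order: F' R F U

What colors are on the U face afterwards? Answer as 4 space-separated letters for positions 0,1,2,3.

After move 1 (F'): F=GGGG U=WWRR R=YRYR D=OOYY L=OWOW
After move 2 (R): R=YYRR U=WGRG F=GOGY D=OBYB B=RBWB
After move 3 (F): F=GGYO U=WGWW R=RYGR D=RYYB L=OOOB
After move 4 (U): U=WWWG F=RYYO R=RBGR B=OOWB L=GGOB
Query: U face = WWWG

Answer: W W W G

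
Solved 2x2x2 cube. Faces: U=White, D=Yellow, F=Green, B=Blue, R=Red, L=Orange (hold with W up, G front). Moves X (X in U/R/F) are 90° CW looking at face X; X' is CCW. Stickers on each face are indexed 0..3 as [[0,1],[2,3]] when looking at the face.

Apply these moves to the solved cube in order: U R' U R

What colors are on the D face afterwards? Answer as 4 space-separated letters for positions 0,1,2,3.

Answer: Y Y Y G

Derivation:
After move 1 (U): U=WWWW F=RRGG R=BBRR B=OOBB L=GGOO
After move 2 (R'): R=BRBR U=WBWO F=RWGW D=YRYG B=YOYB
After move 3 (U): U=WWOB F=BRGW R=YOBR B=GGYB L=RWOO
After move 4 (R): R=BYRO U=WROW F=BRGG D=YYYG B=BGWB
Query: D face = YYYG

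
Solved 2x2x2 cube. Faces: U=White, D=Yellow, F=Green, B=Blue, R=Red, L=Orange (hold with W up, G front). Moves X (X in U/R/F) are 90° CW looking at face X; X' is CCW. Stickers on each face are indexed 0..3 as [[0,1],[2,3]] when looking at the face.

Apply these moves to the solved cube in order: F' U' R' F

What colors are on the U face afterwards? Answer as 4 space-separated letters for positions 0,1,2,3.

Answer: W B W B

Derivation:
After move 1 (F'): F=GGGG U=WWRR R=YRYR D=OOYY L=OWOW
After move 2 (U'): U=WRWR F=OWGG R=GGYR B=YRBB L=BBOW
After move 3 (R'): R=GRGY U=WBWY F=ORGR D=OWYG B=YROB
After move 4 (F): F=GORR U=WBWB R=WRYY D=GGYG L=BOOW
Query: U face = WBWB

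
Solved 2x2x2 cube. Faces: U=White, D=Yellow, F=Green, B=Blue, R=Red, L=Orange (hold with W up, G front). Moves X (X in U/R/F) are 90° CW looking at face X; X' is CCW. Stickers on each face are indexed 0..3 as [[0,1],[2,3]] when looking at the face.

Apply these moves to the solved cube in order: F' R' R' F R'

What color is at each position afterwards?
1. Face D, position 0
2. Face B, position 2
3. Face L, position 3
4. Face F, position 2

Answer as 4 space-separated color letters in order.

After move 1 (F'): F=GGGG U=WWRR R=YRYR D=OOYY L=OWOW
After move 2 (R'): R=RRYY U=WBRB F=GWGR D=OGYG B=YBOB
After move 3 (R'): R=RYRY U=WORY F=GBGB D=OWYR B=GBGB
After move 4 (F): F=GGBB U=WOWW R=RYYY D=RRYR L=OOOW
After move 5 (R'): R=YYRY U=WGWG F=GOBW D=RGYB B=RBRB
Query 1: D[0] = R
Query 2: B[2] = R
Query 3: L[3] = W
Query 4: F[2] = B

Answer: R R W B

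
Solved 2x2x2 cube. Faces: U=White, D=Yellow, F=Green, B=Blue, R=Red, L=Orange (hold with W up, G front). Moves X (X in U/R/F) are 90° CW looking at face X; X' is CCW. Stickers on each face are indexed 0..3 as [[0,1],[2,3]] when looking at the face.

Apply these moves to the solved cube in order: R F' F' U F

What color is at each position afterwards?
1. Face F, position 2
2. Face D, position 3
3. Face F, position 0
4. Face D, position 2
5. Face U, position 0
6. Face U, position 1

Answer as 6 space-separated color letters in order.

Answer: G B Y Y B W

Derivation:
After move 1 (R): R=RRRR U=WGWG F=GYGY D=YBYB B=WBWB
After move 2 (F'): F=YYGG U=WGRR R=BRYR D=OOYB L=OGOW
After move 3 (F'): F=YGYG U=WGBY R=OROR D=GWYB L=OROR
After move 4 (U): U=BWYG F=ORYG R=WBOR B=ORWB L=YGOR
After move 5 (F): F=YOGR U=BWRG R=YBGR D=OWYB L=YGOW
Query 1: F[2] = G
Query 2: D[3] = B
Query 3: F[0] = Y
Query 4: D[2] = Y
Query 5: U[0] = B
Query 6: U[1] = W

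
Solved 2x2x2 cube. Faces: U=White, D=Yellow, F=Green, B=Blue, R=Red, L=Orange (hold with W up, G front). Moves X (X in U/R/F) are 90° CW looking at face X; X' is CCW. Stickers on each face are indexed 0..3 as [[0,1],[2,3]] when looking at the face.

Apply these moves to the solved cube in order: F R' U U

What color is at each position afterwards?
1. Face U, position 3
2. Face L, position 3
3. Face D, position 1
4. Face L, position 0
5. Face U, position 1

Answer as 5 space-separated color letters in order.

Answer: W Y G R O

Derivation:
After move 1 (F): F=GGGG U=WWOO R=WRWR D=RRYY L=OYOY
After move 2 (R'): R=RRWW U=WBOB F=GWGO D=RGYG B=YBRB
After move 3 (U): U=OWBB F=RRGO R=YBWW B=OYRB L=GWOY
After move 4 (U): U=BOBW F=YBGO R=OYWW B=GWRB L=RROY
Query 1: U[3] = W
Query 2: L[3] = Y
Query 3: D[1] = G
Query 4: L[0] = R
Query 5: U[1] = O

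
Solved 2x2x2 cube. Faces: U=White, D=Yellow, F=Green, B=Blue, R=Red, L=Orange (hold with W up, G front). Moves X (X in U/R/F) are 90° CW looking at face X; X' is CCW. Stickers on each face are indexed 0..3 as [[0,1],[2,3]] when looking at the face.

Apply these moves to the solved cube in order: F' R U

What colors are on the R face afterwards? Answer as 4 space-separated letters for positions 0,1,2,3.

Answer: R B R R

Derivation:
After move 1 (F'): F=GGGG U=WWRR R=YRYR D=OOYY L=OWOW
After move 2 (R): R=YYRR U=WGRG F=GOGY D=OBYB B=RBWB
After move 3 (U): U=RWGG F=YYGY R=RBRR B=OWWB L=GOOW
Query: R face = RBRR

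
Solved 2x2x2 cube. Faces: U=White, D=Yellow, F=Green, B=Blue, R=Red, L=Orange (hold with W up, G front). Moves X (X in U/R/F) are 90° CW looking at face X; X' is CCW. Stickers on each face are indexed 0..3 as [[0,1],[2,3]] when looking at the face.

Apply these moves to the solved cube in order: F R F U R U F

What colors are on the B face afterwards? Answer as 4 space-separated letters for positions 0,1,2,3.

After move 1 (F): F=GGGG U=WWOO R=WRWR D=RRYY L=OYOY
After move 2 (R): R=WWRR U=WGOG F=GRGY D=RBYB B=OBWB
After move 3 (F): F=GGYR U=WGYY R=OWGR D=RWYB L=OROB
After move 4 (U): U=YWYG F=OWYR R=OBGR B=ORWB L=GGOB
After move 5 (R): R=GORB U=YWYR F=OWYB D=RWYO B=GRWB
After move 6 (U): U=YYRW F=GOYB R=GRRB B=GGWB L=OWOB
After move 7 (F): F=YGBO U=YYBW R=RRWB D=RGYO L=OROW
Query: B face = GGWB

Answer: G G W B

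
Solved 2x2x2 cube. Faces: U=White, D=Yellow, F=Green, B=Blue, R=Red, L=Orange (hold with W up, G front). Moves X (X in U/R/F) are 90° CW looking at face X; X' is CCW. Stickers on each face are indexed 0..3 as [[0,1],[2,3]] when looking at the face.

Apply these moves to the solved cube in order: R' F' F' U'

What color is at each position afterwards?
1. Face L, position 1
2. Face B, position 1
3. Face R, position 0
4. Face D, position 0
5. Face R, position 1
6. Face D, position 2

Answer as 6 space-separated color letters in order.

Answer: B R W B G Y

Derivation:
After move 1 (R'): R=RRRR U=WBWB F=GWGW D=YGYG B=YBYB
After move 2 (F'): F=WWGG U=WBRR R=GRYR D=OOYG L=OBOW
After move 3 (F'): F=WGWG U=WBGY R=OROR D=BWYG L=OROR
After move 4 (U'): U=BYWG F=ORWG R=WGOR B=ORYB L=YBOR
Query 1: L[1] = B
Query 2: B[1] = R
Query 3: R[0] = W
Query 4: D[0] = B
Query 5: R[1] = G
Query 6: D[2] = Y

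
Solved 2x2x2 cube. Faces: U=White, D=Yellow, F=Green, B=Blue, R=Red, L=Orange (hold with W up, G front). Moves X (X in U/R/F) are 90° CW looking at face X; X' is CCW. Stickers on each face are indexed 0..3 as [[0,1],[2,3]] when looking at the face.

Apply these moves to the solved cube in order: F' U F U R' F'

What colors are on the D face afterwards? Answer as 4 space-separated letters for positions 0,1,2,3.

Answer: Y O Y R

Derivation:
After move 1 (F'): F=GGGG U=WWRR R=YRYR D=OOYY L=OWOW
After move 2 (U): U=RWRW F=YRGG R=BBYR B=OWBB L=GGOW
After move 3 (F): F=GYGR U=RWWG R=RBWR D=YBYY L=GOOO
After move 4 (U): U=WRGW F=RBGR R=OWWR B=GOBB L=GYOO
After move 5 (R'): R=WROW U=WBGG F=RRGW D=YBYR B=YOBB
After move 6 (F'): F=RWRG U=WBWO R=BRYW D=YOYR L=GGOG
Query: D face = YOYR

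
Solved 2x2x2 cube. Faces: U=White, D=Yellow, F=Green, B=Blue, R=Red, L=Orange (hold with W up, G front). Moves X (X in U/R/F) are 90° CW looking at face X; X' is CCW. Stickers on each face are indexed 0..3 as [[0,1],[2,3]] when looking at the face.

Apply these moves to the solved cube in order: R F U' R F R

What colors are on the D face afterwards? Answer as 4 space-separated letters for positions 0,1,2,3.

After move 1 (R): R=RRRR U=WGWG F=GYGY D=YBYB B=WBWB
After move 2 (F): F=GGYY U=WGOO R=WRGR D=RRYB L=OYOB
After move 3 (U'): U=GOWO F=OYYY R=GGGR B=WRWB L=WBOB
After move 4 (R): R=GGRG U=GYWY F=ORYB D=RWYW B=OROB
After move 5 (F): F=YOBR U=GYBB R=WGYG D=RGYW L=WROW
After move 6 (R): R=YWGG U=GOBR F=YGBW D=ROYO B=BRYB
Query: D face = ROYO

Answer: R O Y O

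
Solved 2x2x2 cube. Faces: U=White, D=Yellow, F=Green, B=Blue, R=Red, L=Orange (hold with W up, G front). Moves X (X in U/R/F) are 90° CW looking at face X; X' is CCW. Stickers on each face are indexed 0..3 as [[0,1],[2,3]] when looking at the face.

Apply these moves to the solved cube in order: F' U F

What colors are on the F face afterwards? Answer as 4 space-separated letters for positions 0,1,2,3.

Answer: G Y G R

Derivation:
After move 1 (F'): F=GGGG U=WWRR R=YRYR D=OOYY L=OWOW
After move 2 (U): U=RWRW F=YRGG R=BBYR B=OWBB L=GGOW
After move 3 (F): F=GYGR U=RWWG R=RBWR D=YBYY L=GOOO
Query: F face = GYGR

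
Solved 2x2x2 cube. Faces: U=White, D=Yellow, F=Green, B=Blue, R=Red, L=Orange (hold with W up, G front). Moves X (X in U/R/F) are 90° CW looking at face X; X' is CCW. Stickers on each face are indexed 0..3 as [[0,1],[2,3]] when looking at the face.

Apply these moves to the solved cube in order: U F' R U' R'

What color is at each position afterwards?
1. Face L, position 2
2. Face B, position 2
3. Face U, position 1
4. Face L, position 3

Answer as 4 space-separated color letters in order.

After move 1 (U): U=WWWW F=RRGG R=BBRR B=OOBB L=GGOO
After move 2 (F'): F=RGRG U=WWBR R=YBYR D=GOYY L=GWOW
After move 3 (R): R=YYRB U=WGBG F=RORY D=GBYO B=ROWB
After move 4 (U'): U=GGWB F=GWRY R=RORB B=YYWB L=ROOW
After move 5 (R'): R=OBRR U=GWWY F=GGRB D=GWYY B=OYBB
Query 1: L[2] = O
Query 2: B[2] = B
Query 3: U[1] = W
Query 4: L[3] = W

Answer: O B W W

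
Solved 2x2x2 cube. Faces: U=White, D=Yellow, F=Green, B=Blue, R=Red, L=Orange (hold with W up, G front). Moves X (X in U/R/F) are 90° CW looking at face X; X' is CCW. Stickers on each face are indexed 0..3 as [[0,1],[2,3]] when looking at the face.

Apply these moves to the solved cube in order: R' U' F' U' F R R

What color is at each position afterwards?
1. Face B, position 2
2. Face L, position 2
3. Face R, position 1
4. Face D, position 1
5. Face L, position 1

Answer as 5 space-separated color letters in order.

After move 1 (R'): R=RRRR U=WBWB F=GWGW D=YGYG B=YBYB
After move 2 (U'): U=BBWW F=OOGW R=GWRR B=RRYB L=YBOO
After move 3 (F'): F=OWOG U=BBGR R=GWYR D=BOYG L=YWOW
After move 4 (U'): U=BRBG F=YWOG R=OWYR B=GWYB L=RROW
After move 5 (F): F=OYGW U=BRWR R=BWGR D=YOYG L=RBOO
After move 6 (R): R=GBRW U=BYWW F=OOGG D=YYYG B=RWRB
After move 7 (R): R=RGWB U=BOWG F=OYGG D=YRYR B=WWYB
Query 1: B[2] = Y
Query 2: L[2] = O
Query 3: R[1] = G
Query 4: D[1] = R
Query 5: L[1] = B

Answer: Y O G R B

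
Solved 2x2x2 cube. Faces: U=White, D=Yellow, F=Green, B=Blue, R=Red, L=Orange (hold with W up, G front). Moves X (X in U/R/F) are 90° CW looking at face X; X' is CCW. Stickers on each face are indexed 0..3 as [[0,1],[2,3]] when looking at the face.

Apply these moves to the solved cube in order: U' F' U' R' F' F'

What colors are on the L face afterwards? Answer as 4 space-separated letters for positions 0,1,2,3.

After move 1 (U'): U=WWWW F=OOGG R=GGRR B=RRBB L=BBOO
After move 2 (F'): F=OGOG U=WWGR R=YGYR D=BOYY L=BWOW
After move 3 (U'): U=WRWG F=BWOG R=OGYR B=YGBB L=RROW
After move 4 (R'): R=GROY U=WBWY F=BROG D=BWYG B=YGOB
After move 5 (F'): F=RGBO U=WBGO R=WRBY D=RWYG L=RYOW
After move 6 (F'): F=GORB U=WBWB R=WRRY D=YWYG L=ROOG
Query: L face = ROOG

Answer: R O O G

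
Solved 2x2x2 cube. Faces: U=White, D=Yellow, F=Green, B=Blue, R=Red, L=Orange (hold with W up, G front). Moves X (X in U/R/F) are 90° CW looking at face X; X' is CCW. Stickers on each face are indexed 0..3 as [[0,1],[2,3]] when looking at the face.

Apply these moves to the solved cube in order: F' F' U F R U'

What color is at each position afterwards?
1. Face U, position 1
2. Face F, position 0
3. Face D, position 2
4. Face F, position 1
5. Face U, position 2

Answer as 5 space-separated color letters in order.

After move 1 (F'): F=GGGG U=WWRR R=YRYR D=OOYY L=OWOW
After move 2 (F'): F=GGGG U=WWYY R=OROR D=WWYY L=OROR
After move 3 (U): U=YWYW F=ORGG R=BBOR B=ORBB L=GGOR
After move 4 (F): F=GOGR U=YWRG R=YBWR D=OBYY L=GWOW
After move 5 (R): R=WYRB U=YORR F=GBGY D=OBYO B=GRWB
After move 6 (U'): U=ORYR F=GWGY R=GBRB B=WYWB L=GROW
Query 1: U[1] = R
Query 2: F[0] = G
Query 3: D[2] = Y
Query 4: F[1] = W
Query 5: U[2] = Y

Answer: R G Y W Y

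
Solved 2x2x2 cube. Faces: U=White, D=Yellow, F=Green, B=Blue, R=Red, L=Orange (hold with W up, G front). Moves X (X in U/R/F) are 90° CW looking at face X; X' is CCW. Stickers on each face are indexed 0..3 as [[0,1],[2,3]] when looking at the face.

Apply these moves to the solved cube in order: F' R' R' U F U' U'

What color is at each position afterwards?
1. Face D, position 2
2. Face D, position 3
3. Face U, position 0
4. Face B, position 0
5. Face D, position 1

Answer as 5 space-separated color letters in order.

Answer: Y R B G G

Derivation:
After move 1 (F'): F=GGGG U=WWRR R=YRYR D=OOYY L=OWOW
After move 2 (R'): R=RRYY U=WBRB F=GWGR D=OGYG B=YBOB
After move 3 (R'): R=RYRY U=WORY F=GBGB D=OWYR B=GBGB
After move 4 (U): U=RWYO F=RYGB R=GBRY B=OWGB L=GBOW
After move 5 (F): F=GRBY U=RWWB R=YBOY D=RGYR L=GOOW
After move 6 (U'): U=WBRW F=GOBY R=GROY B=YBGB L=OWOW
After move 7 (U'): U=BWWR F=OWBY R=GOOY B=GRGB L=YBOW
Query 1: D[2] = Y
Query 2: D[3] = R
Query 3: U[0] = B
Query 4: B[0] = G
Query 5: D[1] = G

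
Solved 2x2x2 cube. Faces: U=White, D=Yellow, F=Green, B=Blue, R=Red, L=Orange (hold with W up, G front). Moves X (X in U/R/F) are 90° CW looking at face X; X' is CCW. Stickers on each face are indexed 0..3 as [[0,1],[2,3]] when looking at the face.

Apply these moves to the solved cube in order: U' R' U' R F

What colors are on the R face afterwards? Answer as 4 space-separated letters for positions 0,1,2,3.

After move 1 (U'): U=WWWW F=OOGG R=GGRR B=RRBB L=BBOO
After move 2 (R'): R=GRGR U=WBWR F=OWGW D=YOYG B=YRYB
After move 3 (U'): U=BRWW F=BBGW R=OWGR B=GRYB L=YROO
After move 4 (R): R=GORW U=BBWW F=BOGG D=YYYG B=WRRB
After move 5 (F): F=GBGO U=BBOR R=WOWW D=RGYG L=YYOY
Query: R face = WOWW

Answer: W O W W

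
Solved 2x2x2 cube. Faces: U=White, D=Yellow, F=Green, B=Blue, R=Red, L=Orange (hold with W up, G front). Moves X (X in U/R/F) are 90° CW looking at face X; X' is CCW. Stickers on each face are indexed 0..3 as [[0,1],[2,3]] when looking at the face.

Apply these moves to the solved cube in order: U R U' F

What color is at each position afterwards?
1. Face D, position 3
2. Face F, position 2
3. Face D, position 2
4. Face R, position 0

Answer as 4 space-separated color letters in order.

After move 1 (U): U=WWWW F=RRGG R=BBRR B=OOBB L=GGOO
After move 2 (R): R=RBRB U=WRWG F=RYGY D=YBYO B=WOWB
After move 3 (U'): U=RGWW F=GGGY R=RYRB B=RBWB L=WOOO
After move 4 (F): F=GGYG U=RGOO R=WYWB D=RRYO L=WYOB
Query 1: D[3] = O
Query 2: F[2] = Y
Query 3: D[2] = Y
Query 4: R[0] = W

Answer: O Y Y W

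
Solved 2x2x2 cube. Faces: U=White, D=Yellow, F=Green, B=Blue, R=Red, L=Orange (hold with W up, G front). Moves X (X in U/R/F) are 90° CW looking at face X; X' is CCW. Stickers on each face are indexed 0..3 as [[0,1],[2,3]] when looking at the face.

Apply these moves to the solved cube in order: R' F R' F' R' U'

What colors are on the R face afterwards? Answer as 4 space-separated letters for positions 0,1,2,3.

Answer: B Y G R

Derivation:
After move 1 (R'): R=RRRR U=WBWB F=GWGW D=YGYG B=YBYB
After move 2 (F): F=GGWW U=WBOO R=WRBR D=RRYG L=OYOG
After move 3 (R'): R=RRWB U=WYOY F=GBWO D=RGYW B=GBRB
After move 4 (F'): F=BOGW U=WYRW R=GRRB D=YGYW L=OYOO
After move 5 (R'): R=RBGR U=WRRG F=BYGW D=YOYW B=WBGB
After move 6 (U'): U=RGWR F=OYGW R=BYGR B=RBGB L=WBOO
Query: R face = BYGR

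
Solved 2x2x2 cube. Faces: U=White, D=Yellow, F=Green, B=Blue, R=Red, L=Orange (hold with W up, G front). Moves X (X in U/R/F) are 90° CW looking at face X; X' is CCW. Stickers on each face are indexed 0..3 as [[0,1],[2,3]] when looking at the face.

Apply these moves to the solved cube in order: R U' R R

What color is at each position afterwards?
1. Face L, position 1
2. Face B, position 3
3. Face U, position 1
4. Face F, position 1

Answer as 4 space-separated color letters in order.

After move 1 (R): R=RRRR U=WGWG F=GYGY D=YBYB B=WBWB
After move 2 (U'): U=GGWW F=OOGY R=GYRR B=RRWB L=WBOO
After move 3 (R): R=RGRY U=GOWY F=OBGB D=YWYR B=WRGB
After move 4 (R): R=RRYG U=GBWB F=OWGR D=YGYW B=YROB
Query 1: L[1] = B
Query 2: B[3] = B
Query 3: U[1] = B
Query 4: F[1] = W

Answer: B B B W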